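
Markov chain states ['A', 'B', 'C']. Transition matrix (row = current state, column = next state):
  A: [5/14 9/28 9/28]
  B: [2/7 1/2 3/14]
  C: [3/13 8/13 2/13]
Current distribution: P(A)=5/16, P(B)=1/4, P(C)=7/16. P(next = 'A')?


P(next=A) = Σᵢ P(now=i)×P(i→A)
= 5/16×5/14 + 1/4×2/7 + 7/16×3/13
= 25/224 + 1/14 + 21/208 = 827/2912

P = 827/2912 ≈ 0.2840


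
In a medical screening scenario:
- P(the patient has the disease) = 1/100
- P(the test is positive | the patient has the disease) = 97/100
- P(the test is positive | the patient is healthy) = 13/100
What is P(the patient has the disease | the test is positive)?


Using Bayes' theorem:
P(A|B) = P(B|A)·P(A) / P(B)

P(the test is positive) = 97/100 × 1/100 + 13/100 × 99/100
= 97/10000 + 1287/10000 = 173/1250

P(the patient has the disease|the test is positive) = (97/10000) / (173/1250) = 97/1384

P(the patient has the disease|the test is positive) = 97/1384 ≈ 7.01%


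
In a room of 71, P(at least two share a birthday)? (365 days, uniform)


P(all different) = Π(365-i)/365 for i=0..70
= 0.000679
P(match) = 1 - 0.000679 = 0.999321

P ≈ 0.9993 ≈ 99.93%


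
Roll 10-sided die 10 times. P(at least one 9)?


P(no 9)^10 = (9/10)^10 = 3486784401/10000000000
P(≥1) = 1 - 3486784401/10000000000 = 6513215599/10000000000

P = 6513215599/10000000000 ≈ 65.13%


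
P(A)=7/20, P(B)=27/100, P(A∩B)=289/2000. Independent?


P(A)×P(B) = 189/2000
P(A∩B) = 289/2000
Not equal → NOT independent

No, not independent


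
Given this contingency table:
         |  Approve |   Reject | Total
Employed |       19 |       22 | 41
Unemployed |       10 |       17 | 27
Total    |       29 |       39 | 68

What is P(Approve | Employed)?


P(Approve | Employed) = 19/(19+22) = 19/41

P(Approve|Employed) = 19/41 ≈ 46.34%


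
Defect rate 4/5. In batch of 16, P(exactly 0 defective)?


Binomial: P(X=0) = C(16,0)×p^0×(1-p)^16
= 1 × 1 × 1/152587890625 = 1/152587890625

P(X=0) = 1/152587890625 ≈ 0.00%


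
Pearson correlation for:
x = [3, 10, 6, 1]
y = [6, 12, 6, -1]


n=4, Σx=20, Σy=23, Σxy=173, Σx²=146, Σy²=217
r = (4×173 - 20×23)/√((4×146 - 20²)(4×217 - 23²))
= 232/√(184×339) = 232/√62376 ≈ 232/249.7519 ≈ 0.9289

r ≈ 0.9289


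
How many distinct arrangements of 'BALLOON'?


Letters: 7, freq: {'B': 1, 'A': 1, 'L': 2, 'O': 2, 'N': 1}
7!/(1!×1!×2!×2!×1!) = 5040/4 = 1260

1260


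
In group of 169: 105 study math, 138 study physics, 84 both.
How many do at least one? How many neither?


|A∪B| = 105+138-84 = 159
Neither = 169-159 = 10

At least one: 159; Neither: 10


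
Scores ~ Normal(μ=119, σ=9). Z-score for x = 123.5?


z = (x - μ)/σ = (123.5 - 119)/9 = 0.5

z = 0.5


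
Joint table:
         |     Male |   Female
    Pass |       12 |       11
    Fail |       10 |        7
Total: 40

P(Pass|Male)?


P(Pass|Male) = 12/(12+10) = 12/22 = 6/11

P = 6/11 ≈ 54.55%


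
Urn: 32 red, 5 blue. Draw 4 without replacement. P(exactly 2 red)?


Hypergeometric: C(32,2)×C(5,2)/C(37,4)
= 496×10/66045 = 992/13209

P(X=2) = 992/13209 ≈ 7.51%


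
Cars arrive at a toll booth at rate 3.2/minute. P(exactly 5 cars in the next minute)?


Poisson(λ=3.2): P(X=5) = e^(-λ)×λ^k/k!
= e^(-3.2) × 3.2^5 / 5!
≈ 0.04076220398 × 335.54432 / 120 ≈ 0.113979

P(X=5) ≈ 0.113979 ≈ 11.40%


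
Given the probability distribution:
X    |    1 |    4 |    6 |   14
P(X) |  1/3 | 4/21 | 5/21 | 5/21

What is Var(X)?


E[X] = 41/7
E[X²] = 1231/21
Var(X) = E[X²] - (E[X])² = 1231/21 - 1681/49 = 3574/147

Var(X) = 3574/147 ≈ 24.3129


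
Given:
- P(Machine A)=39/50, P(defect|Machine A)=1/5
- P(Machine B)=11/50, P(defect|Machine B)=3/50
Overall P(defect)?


P(B) = Σ P(B|Aᵢ)×P(Aᵢ)
  1/5×39/50 = 39/250
  3/50×11/50 = 33/2500
Sum = 423/2500

P(defect) = 423/2500 ≈ 16.92%


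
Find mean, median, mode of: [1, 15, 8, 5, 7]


Sorted: [1, 5, 7, 8, 15]
Mean = 36/5
Median = 7
Freq: {1: 1, 15: 1, 8: 1, 5: 1, 7: 1}
Mode: No mode

Mean=36/5, Median=7, Mode=No mode


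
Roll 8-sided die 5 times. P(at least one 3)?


P(no 3)^5 = (7/8)^5 = 16807/32768
P(≥1) = 1 - 16807/32768 = 15961/32768

P = 15961/32768 ≈ 48.71%


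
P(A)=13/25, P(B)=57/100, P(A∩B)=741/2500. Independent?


P(A)×P(B) = 741/2500
P(A∩B) = 741/2500
Equal ✓ → Independent

Yes, independent


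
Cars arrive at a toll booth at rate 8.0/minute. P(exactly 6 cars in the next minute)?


Poisson(λ=8.0): P(X=6) = e^(-λ)×λ^k/k!
= e^(-8.0) × 8.0^6 / 6!
≈ 0.0003354626279 × 262144 / 720 ≈ 0.122138

P(X=6) ≈ 0.122138 ≈ 12.21%


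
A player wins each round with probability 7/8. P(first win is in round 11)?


Geometric: P(X=11) = (1-p)^(k-1)×p = (1/8)^10×7/8 = 7/8589934592

P(X=11) = 7/8589934592 ≈ 0.00%


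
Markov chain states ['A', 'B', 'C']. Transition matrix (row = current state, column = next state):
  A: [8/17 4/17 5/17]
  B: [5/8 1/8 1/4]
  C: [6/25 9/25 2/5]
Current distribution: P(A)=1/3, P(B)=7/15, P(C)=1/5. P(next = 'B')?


P(next=B) = Σᵢ P(now=i)×P(i→B)
= 1/3×4/17 + 7/15×1/8 + 1/5×9/25
= 4/51 + 7/120 + 9/125 = 3549/17000

P = 3549/17000 ≈ 0.2088


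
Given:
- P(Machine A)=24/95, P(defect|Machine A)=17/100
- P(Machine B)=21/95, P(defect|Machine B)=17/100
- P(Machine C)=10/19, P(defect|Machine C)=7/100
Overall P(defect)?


P(B) = Σ P(B|Aᵢ)×P(Aᵢ)
  17/100×24/95 = 102/2375
  17/100×21/95 = 357/9500
  7/100×10/19 = 7/190
Sum = 223/1900

P(defect) = 223/1900 ≈ 11.74%


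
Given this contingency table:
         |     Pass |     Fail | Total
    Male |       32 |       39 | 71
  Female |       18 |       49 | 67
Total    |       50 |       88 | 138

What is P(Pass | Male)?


P(Pass | Male) = 32/(32+39) = 32/71

P(Pass|Male) = 32/71 ≈ 45.07%


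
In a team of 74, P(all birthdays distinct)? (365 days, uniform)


P(all different) = Π(365-i)/365 for i=0..73
= (365/365)×(364/365)×...×(292/365)
= 0.000351

P ≈ 0.0004 ≈ 0.04%


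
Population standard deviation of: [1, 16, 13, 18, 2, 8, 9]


Mean = 67/7
  (1-67/7)²=3600/49
  (16-67/7)²=2025/49
  (13-67/7)²=576/49
  (18-67/7)²=3481/49
  (2-67/7)²=2809/49
  (8-67/7)²=121/49
  (9-67/7)²=16/49
Σ(x-μ)² = 1804/7
σ² = (1804/7)/7 = 1804/49

σ = √(1804/49) ≈ 6.0676


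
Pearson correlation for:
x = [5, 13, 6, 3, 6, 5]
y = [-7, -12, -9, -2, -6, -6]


n=6, Σx=38, Σy=-42, Σxy=-317, Σx²=300, Σy²=350
r = (6×(-317) - 38×(-42))/√((6×300 - 38²)(6×350 - (-42)²))
= -306/√(356×336) = -306/√119616 ≈ -306/345.8555 ≈ -0.8848

r ≈ -0.8848


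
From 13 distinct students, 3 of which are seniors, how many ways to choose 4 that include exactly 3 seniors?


Choose 3 of the 3 seniors and 1 of the other 10 students:
C(3,3)×C(10,1) = 1×10 = 10

10


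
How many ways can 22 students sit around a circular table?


Circular arrangements of 22 distinct objects: fix one position to break rotational symmetry.
(n-1)! = 21! = 51090942171709440000

51090942171709440000


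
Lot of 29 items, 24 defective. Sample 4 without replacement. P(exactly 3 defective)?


Hypergeometric: C(24,3)×C(5,1)/C(29,4)
= 2024×5/23751 = 10120/23751

P(X=3) = 10120/23751 ≈ 42.61%


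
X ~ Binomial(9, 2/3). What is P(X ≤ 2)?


P(X ≤ 2) = Σ P(X=i) for i=0..2
P(X=0) = 1/19683
P(X=1) = 2/2187
P(X=2) = 16/2187
Sum = 163/19683

P(X ≤ 2) = 163/19683 ≈ 0.83%


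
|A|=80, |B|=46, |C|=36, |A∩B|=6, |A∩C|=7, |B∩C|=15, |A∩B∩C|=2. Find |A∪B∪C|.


|A∪B∪C| = 80+46+36-6-7-15+2 = 136

|A∪B∪C| = 136


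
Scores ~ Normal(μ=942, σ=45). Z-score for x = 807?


z = (x - μ)/σ = (807 - 942)/45 = -3.0

z = -3.0


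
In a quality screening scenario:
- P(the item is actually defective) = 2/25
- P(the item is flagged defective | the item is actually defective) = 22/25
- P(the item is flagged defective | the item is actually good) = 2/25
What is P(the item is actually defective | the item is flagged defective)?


Using Bayes' theorem:
P(A|B) = P(B|A)·P(A) / P(B)

P(the item is flagged defective) = 22/25 × 2/25 + 2/25 × 23/25
= 44/625 + 46/625 = 18/125

P(the item is actually defective|the item is flagged defective) = (44/625) / (18/125) = 22/45

P(the item is actually defective|the item is flagged defective) = 22/45 ≈ 48.89%


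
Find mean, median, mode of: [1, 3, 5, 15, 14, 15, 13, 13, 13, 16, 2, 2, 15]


Sorted: [1, 2, 2, 3, 5, 13, 13, 13, 14, 15, 15, 15, 16]
Mean = 127/13
Median = 13
Freq: {1: 1, 3: 1, 5: 1, 15: 3, 14: 1, 13: 3, 16: 1, 2: 2}
Mode: [13, 15]

Mean=127/13, Median=13, Mode=[13, 15]


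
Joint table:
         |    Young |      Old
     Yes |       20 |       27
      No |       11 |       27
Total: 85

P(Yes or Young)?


P(Yes∨Young) = P(Yes) + P(Young) - P(Yes∧Young)
= (47 + 31 - 20)/85 = 58/85

P = 58/85 ≈ 68.24%


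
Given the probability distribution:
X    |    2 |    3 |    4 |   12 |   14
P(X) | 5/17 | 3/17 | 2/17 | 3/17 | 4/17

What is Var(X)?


E[X] = 7
E[X²] = 1295/17
Var(X) = E[X²] - (E[X])² = 1295/17 - 49 = 462/17

Var(X) = 462/17 ≈ 27.1765


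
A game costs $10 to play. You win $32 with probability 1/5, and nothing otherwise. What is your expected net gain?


E[gain] = (32-10)×1/5 + (-10)×4/5
= 22/5 - 8 = -18/5

Expected net gain = $-18/5 ≈ $-3.60


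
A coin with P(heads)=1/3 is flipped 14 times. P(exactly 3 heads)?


Binomial: P(X=3) = C(14,3)×p^3×(1-p)^11
= 364 × 1/27 × 2048/177147 = 745472/4782969

P(X=3) = 745472/4782969 ≈ 15.59%


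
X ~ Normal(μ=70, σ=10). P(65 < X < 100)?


z₁=(65-70)/10=-0.5, z₂=(100-70)/10=3.0
P = Φ(3.0) - Φ(-0.5) = 0.998650 - 0.308538 = 0.690112 ≈ 0.6901

P(65 < X < 100) ≈ 0.6901


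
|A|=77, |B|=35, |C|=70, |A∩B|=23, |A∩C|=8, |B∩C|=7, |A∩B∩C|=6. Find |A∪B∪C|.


|A∪B∪C| = 77+35+70-23-8-7+6 = 150

|A∪B∪C| = 150


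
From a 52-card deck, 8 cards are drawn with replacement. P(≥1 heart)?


P(not a heart) = 39/52 = 3/4
P(none in 8 draws) = (3/4)^8 = 6561/65536
P(≥1 heart) = 1 - 6561/65536 = 58975/65536

P = 58975/65536 ≈ 89.99%


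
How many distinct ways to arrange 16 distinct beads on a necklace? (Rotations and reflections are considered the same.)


Free circular arrangements: rotations and reflections both identified.
(n-1)!/2 = 15!/2 = 1307674368000/2 = 653837184000

653837184000


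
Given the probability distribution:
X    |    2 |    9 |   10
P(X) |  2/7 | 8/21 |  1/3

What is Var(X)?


E[X] = 22/3
E[X²] = 196/3
Var(X) = E[X²] - (E[X])² = 196/3 - 484/9 = 104/9

Var(X) = 104/9 ≈ 11.5556


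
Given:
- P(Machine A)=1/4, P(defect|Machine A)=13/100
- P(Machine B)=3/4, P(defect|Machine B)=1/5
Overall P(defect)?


P(B) = Σ P(B|Aᵢ)×P(Aᵢ)
  13/100×1/4 = 13/400
  1/5×3/4 = 3/20
Sum = 73/400

P(defect) = 73/400 ≈ 18.25%


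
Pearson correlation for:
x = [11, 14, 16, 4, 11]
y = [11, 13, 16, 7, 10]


n=5, Σx=56, Σy=57, Σxy=697, Σx²=710, Σy²=695
r = (5×697 - 56×57)/√((5×710 - 56²)(5×695 - 57²))
= 293/√(414×226) = 293/√93564 ≈ 293/305.8823 ≈ 0.9579

r ≈ 0.9579


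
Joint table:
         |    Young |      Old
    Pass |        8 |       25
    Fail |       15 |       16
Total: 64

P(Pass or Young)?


P(Pass∨Young) = P(Pass) + P(Young) - P(Pass∧Young)
= (33 + 23 - 8)/64 = 48/64 = 3/4

P = 3/4 ≈ 75.00%


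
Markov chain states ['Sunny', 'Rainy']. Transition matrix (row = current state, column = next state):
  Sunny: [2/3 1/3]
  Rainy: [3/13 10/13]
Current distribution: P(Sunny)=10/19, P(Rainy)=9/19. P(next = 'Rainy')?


P(next=Rainy) = Σᵢ P(now=i)×P(i→Rainy)
= 10/19×1/3 + 9/19×10/13
= 10/57 + 90/247 = 400/741

P = 400/741 ≈ 0.5398


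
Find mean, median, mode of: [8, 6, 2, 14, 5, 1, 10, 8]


Sorted: [1, 2, 5, 6, 8, 8, 10, 14]
Mean = 54/8 = 27/4
Median = 7
Freq: {8: 2, 6: 1, 2: 1, 14: 1, 5: 1, 1: 1, 10: 1}
Mode: [8]

Mean=27/4, Median=7, Mode=8


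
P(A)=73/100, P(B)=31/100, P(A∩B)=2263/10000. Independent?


P(A)×P(B) = 2263/10000
P(A∩B) = 2263/10000
Equal ✓ → Independent

Yes, independent


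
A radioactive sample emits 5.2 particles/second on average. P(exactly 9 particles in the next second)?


Poisson(λ=5.2): P(X=9) = e^(-λ)×λ^k/k!
= e^(-5.2) × 5.2^9 / 9!
≈ 0.005516564421 × 2779905.88364 / 362880 ≈ 0.042261

P(X=9) ≈ 0.042261 ≈ 4.23%


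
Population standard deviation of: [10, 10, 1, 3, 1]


Mean = 25/5 = 5
  (10-5)²=25
  (10-5)²=25
  (1-5)²=16
  (3-5)²=4
  (1-5)²=16
Σ(x-μ)² = 86
σ² = 86/5

σ = √(86/5) ≈ 4.1473


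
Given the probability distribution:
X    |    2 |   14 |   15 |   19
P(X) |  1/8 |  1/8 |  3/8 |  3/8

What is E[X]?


E[X] = Σ x·P(X=x)
= (2)×(1/8) + (14)×(1/8) + (15)×(3/8) + (19)×(3/8)
= 59/4

E[X] = 59/4


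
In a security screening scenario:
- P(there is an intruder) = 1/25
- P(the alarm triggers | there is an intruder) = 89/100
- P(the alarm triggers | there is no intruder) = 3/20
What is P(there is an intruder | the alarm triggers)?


Using Bayes' theorem:
P(A|B) = P(B|A)·P(A) / P(B)

P(the alarm triggers) = 89/100 × 1/25 + 3/20 × 24/25
= 89/2500 + 18/125 = 449/2500

P(there is an intruder|the alarm triggers) = (89/2500) / (449/2500) = 89/449

P(there is an intruder|the alarm triggers) = 89/449 ≈ 19.82%


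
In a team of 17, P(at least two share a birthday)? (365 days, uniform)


P(all different) = Π(365-i)/365 for i=0..16
= 0.684992
P(match) = 1 - 0.684992 = 0.315008

P ≈ 0.3150 ≈ 31.50%


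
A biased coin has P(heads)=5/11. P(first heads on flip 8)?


Geometric: P(X=8) = (1-p)^(k-1)×p = (6/11)^7×5/11 = 1399680/214358881

P(X=8) = 1399680/214358881 ≈ 0.65%


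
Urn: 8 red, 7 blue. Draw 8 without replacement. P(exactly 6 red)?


Hypergeometric: C(8,6)×C(7,2)/C(15,8)
= 28×21/6435 = 196/2145

P(X=6) = 196/2145 ≈ 9.14%


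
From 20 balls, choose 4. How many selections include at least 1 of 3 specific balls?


Complement: C(20,4) - C(17,4) = 4845 - 2380 = 2465

2465


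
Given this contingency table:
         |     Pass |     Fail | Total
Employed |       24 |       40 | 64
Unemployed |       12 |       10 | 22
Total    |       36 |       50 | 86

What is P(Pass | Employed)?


P(Pass | Employed) = 24/(24+40) = 24/64 = 3/8

P(Pass|Employed) = 3/8 ≈ 37.50%


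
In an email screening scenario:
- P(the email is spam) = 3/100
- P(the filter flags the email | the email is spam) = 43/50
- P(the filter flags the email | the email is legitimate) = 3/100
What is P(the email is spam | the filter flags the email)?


Using Bayes' theorem:
P(A|B) = P(B|A)·P(A) / P(B)

P(the filter flags the email) = 43/50 × 3/100 + 3/100 × 97/100
= 129/5000 + 291/10000 = 549/10000

P(the email is spam|the filter flags the email) = (129/5000) / (549/10000) = 86/183

P(the email is spam|the filter flags the email) = 86/183 ≈ 46.99%


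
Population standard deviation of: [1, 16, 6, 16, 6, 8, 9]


Mean = 62/7
  (1-62/7)²=3025/49
  (16-62/7)²=2500/49
  (6-62/7)²=400/49
  (16-62/7)²=2500/49
  (6-62/7)²=400/49
  (8-62/7)²=36/49
  (9-62/7)²=1/49
Σ(x-μ)² = 1266/7
σ² = (1266/7)/7 = 1266/49

σ = √(1266/49) ≈ 5.0830


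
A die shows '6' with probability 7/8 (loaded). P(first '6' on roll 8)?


Geometric: P(X=8) = (1-p)^(k-1)×p = (1/8)^7×7/8 = 7/16777216

P(X=8) = 7/16777216 ≈ 0.00%


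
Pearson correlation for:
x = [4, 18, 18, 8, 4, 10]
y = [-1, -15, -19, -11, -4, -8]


n=6, Σx=62, Σy=-58, Σxy=-800, Σx²=844, Σy²=788
r = (6×(-800) - 62×(-58))/√((6×844 - 62²)(6×788 - (-58)²))
= -1204/√(1220×1364) = -1204/√1664080 ≈ -1204/1289.9922 ≈ -0.9333

r ≈ -0.9333


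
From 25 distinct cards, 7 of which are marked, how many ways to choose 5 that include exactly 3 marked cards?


Choose 3 of the 7 marked cards and 2 of the other 18 cards:
C(7,3)×C(18,2) = 35×153 = 5355

5355


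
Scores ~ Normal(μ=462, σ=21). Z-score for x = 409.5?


z = (x - μ)/σ = (409.5 - 462)/21 = -2.5

z = -2.5


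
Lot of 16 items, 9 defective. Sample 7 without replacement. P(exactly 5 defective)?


Hypergeometric: C(9,5)×C(7,2)/C(16,7)
= 126×21/11440 = 1323/5720

P(X=5) = 1323/5720 ≈ 23.13%


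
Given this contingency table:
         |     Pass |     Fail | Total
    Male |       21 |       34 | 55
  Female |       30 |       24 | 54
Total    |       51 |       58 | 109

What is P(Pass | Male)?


P(Pass | Male) = 21/(21+34) = 21/55

P(Pass|Male) = 21/55 ≈ 38.18%


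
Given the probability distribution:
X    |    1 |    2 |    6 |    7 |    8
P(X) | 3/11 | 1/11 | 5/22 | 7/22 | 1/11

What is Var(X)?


E[X] = 105/22
E[X²] = 665/22
Var(X) = E[X²] - (E[X])² = 665/22 - 11025/484 = 3605/484

Var(X) = 3605/484 ≈ 7.4483


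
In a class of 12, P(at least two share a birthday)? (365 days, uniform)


P(all different) = Π(365-i)/365 for i=0..11
= 0.832975
P(match) = 1 - 0.832975 = 0.167025

P ≈ 0.1670 ≈ 16.70%


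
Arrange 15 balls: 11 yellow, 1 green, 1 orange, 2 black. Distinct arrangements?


15!/(11!×1!×1!×2!) = 16380

16380


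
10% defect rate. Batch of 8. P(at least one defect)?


P(all good) = (9/10)^8 = 43046721/100000000
P(≥1 defect) = 56953279/100000000

P = 56953279/100000000 ≈ 56.95%


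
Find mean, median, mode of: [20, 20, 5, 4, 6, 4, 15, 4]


Sorted: [4, 4, 4, 5, 6, 15, 20, 20]
Mean = 78/8 = 39/4
Median = 11/2
Freq: {20: 2, 5: 1, 4: 3, 6: 1, 15: 1}
Mode: [4]

Mean=39/4, Median=11/2, Mode=4


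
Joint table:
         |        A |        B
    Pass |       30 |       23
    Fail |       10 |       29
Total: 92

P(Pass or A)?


P(Pass∨A) = P(Pass) + P(A) - P(Pass∧A)
= (53 + 40 - 30)/92 = 63/92

P = 63/92 ≈ 68.48%


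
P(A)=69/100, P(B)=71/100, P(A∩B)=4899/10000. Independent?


P(A)×P(B) = 4899/10000
P(A∩B) = 4899/10000
Equal ✓ → Independent

Yes, independent


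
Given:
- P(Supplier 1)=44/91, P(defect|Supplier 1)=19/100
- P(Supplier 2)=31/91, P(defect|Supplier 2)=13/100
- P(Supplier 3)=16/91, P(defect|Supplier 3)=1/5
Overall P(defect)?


P(B) = Σ P(B|Aᵢ)×P(Aᵢ)
  19/100×44/91 = 209/2275
  13/100×31/91 = 31/700
  1/5×16/91 = 16/455
Sum = 1559/9100

P(defect) = 1559/9100 ≈ 17.13%


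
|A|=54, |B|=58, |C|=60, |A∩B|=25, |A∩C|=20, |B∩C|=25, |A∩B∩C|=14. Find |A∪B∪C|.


|A∪B∪C| = 54+58+60-25-20-25+14 = 116

|A∪B∪C| = 116


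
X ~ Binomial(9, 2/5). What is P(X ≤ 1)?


P(X ≤ 1) = Σ P(X=i) for i=0..1
P(X=0) = 19683/1953125
P(X=1) = 118098/1953125
Sum = 137781/1953125

P(X ≤ 1) = 137781/1953125 ≈ 7.05%


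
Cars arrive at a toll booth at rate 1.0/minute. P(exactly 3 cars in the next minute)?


Poisson(λ=1.0): P(X=3) = e^(-λ)×λ^k/k!
= e^(-1.0) × 1.0^3 / 3!
≈ 0.3678794412 × 1 / 6 ≈ 0.061313

P(X=3) ≈ 0.061313 ≈ 6.13%


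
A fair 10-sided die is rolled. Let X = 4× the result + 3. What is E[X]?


E[die] = (1+10)/2 = 11/2
E[X] = 4×11/2 + 3 = 25

E[X] = 25


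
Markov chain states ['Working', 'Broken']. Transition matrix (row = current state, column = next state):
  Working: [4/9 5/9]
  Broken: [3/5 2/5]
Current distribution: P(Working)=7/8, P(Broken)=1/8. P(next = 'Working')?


P(next=Working) = Σᵢ P(now=i)×P(i→Working)
= 7/8×4/9 + 1/8×3/5
= 7/18 + 3/40 = 167/360

P = 167/360 ≈ 0.4639


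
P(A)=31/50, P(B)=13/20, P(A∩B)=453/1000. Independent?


P(A)×P(B) = 403/1000
P(A∩B) = 453/1000
Not equal → NOT independent

No, not independent


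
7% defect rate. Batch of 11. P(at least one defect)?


P(all good) = (93/100)^11 = 4501035456767426597157/10000000000000000000000
P(≥1 defect) = 5498964543232573402843/10000000000000000000000

P = 5498964543232573402843/10000000000000000000000 ≈ 54.99%


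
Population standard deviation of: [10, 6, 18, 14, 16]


Mean = 64/5
  (10-64/5)²=196/25
  (6-64/5)²=1156/25
  (18-64/5)²=676/25
  (14-64/5)²=36/25
  (16-64/5)²=256/25
Σ(x-μ)² = 464/5
σ² = (464/5)/5 = 464/25

σ = √(464/25) ≈ 4.3081


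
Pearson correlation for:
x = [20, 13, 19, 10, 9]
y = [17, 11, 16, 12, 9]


n=5, Σx=71, Σy=65, Σxy=988, Σx²=1111, Σy²=891
r = (5×988 - 71×65)/√((5×1111 - 71²)(5×891 - 65²))
= 325/√(514×230) = 325/√118220 ≈ 325/343.8314 ≈ 0.9452

r ≈ 0.9452


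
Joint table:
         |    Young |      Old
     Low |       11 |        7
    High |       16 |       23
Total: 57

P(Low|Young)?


P(Low|Young) = 11/(11+16) = 11/27

P = 11/27 ≈ 40.74%


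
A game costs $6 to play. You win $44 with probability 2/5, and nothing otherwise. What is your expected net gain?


E[gain] = (44-6)×2/5 + (-6)×3/5
= 76/5 - 18/5 = 58/5

Expected net gain = $58/5 ≈ $11.60


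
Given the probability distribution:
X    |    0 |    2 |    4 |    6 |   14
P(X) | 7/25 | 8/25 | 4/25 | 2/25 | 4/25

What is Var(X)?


E[X] = 4
E[X²] = 952/25
Var(X) = E[X²] - (E[X])² = 952/25 - 16 = 552/25

Var(X) = 552/25 ≈ 22.0800


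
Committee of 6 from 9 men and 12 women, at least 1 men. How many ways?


Count by #men:
  1M,5W: C(9,1)×C(12,5)=7128
  2M,4W: C(9,2)×C(12,4)=17820
  3M,3W: C(9,3)×C(12,3)=18480
  4M,2W: C(9,4)×C(12,2)=8316
  5M,1W: C(9,5)×C(12,1)=1512
  6M,0W: C(9,6)×C(12,0)=84
Total = 53340

53340


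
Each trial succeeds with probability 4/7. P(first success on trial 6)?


Geometric: P(X=6) = (1-p)^(k-1)×p = (3/7)^5×4/7 = 972/117649

P(X=6) = 972/117649 ≈ 0.83%


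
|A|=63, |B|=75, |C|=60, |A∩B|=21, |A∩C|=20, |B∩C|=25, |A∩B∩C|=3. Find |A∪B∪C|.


|A∪B∪C| = 63+75+60-21-20-25+3 = 135

|A∪B∪C| = 135


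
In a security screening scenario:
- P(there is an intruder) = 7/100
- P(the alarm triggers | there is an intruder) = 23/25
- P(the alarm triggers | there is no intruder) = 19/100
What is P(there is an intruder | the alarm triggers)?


Using Bayes' theorem:
P(A|B) = P(B|A)·P(A) / P(B)

P(the alarm triggers) = 23/25 × 7/100 + 19/100 × 93/100
= 161/2500 + 1767/10000 = 2411/10000

P(there is an intruder|the alarm triggers) = (161/2500) / (2411/10000) = 644/2411

P(there is an intruder|the alarm triggers) = 644/2411 ≈ 26.71%


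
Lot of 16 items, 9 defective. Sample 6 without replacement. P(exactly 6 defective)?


Hypergeometric: C(9,6)×C(7,0)/C(16,6)
= 84×1/8008 = 3/286

P(X=6) = 3/286 ≈ 1.05%


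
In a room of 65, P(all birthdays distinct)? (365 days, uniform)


P(all different) = Π(365-i)/365 for i=0..64
= (365/365)×(364/365)×...×(301/365)
= 0.002317

P ≈ 0.0023 ≈ 0.23%


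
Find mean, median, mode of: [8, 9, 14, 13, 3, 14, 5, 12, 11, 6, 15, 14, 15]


Sorted: [3, 5, 6, 8, 9, 11, 12, 13, 14, 14, 14, 15, 15]
Mean = 139/13
Median = 12
Freq: {8: 1, 9: 1, 14: 3, 13: 1, 3: 1, 5: 1, 12: 1, 11: 1, 6: 1, 15: 2}
Mode: [14]

Mean=139/13, Median=12, Mode=14


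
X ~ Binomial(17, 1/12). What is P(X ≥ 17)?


P(X ≥ 17) = Σ P(X=i) for i=17..17
P(X=17) = 1/2218611106740436992
Sum = 1/2218611106740436992

P(X ≥ 17) = 1/2218611106740436992 ≈ 0.00%


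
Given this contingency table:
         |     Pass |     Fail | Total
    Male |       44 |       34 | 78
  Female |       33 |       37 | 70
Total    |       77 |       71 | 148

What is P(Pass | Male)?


P(Pass | Male) = 44/(44+34) = 44/78 = 22/39

P(Pass|Male) = 22/39 ≈ 56.41%


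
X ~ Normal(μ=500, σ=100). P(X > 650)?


z = (650-500)/100 = 1.5
P(X > 650) = 1 - P(Z ≤ 1.5) = 1 - 0.9332 = 0.0668

P(X > 650) ≈ 0.0668


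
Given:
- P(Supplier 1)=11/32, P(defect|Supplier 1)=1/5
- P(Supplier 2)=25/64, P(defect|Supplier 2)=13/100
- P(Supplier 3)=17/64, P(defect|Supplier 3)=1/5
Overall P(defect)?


P(B) = Σ P(B|Aᵢ)×P(Aᵢ)
  1/5×11/32 = 11/160
  13/100×25/64 = 13/256
  1/5×17/64 = 17/320
Sum = 221/1280

P(defect) = 221/1280 ≈ 17.27%


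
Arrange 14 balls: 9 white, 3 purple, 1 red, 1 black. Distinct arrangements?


14!/(9!×3!×1!×1!) = 40040

40040


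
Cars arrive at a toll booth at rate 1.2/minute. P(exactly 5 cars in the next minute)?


Poisson(λ=1.2): P(X=5) = e^(-λ)×λ^k/k!
= e^(-1.2) × 1.2^5 / 5!
≈ 0.3011942119 × 2.48832 / 120 ≈ 0.006246

P(X=5) ≈ 0.006246 ≈ 0.62%


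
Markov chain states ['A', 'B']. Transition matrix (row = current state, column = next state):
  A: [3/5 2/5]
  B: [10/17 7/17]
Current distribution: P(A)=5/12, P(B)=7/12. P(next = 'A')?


P(next=A) = Σᵢ P(now=i)×P(i→A)
= 5/12×3/5 + 7/12×10/17
= 1/4 + 35/102 = 121/204

P = 121/204 ≈ 0.5931


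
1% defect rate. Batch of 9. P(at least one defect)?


P(all good) = (99/100)^9 = 913517247483640899/1000000000000000000
P(≥1 defect) = 86482752516359101/1000000000000000000

P = 86482752516359101/1000000000000000000 ≈ 8.65%


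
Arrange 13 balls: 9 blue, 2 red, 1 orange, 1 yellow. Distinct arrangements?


13!/(9!×2!×1!×1!) = 8580

8580


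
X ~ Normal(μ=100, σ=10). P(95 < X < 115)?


z₁=(95-100)/10=-0.5, z₂=(115-100)/10=1.5
P = Φ(1.5) - Φ(-0.5) = 0.933193 - 0.308538 = 0.624655 ≈ 0.6247

P(95 < X < 115) ≈ 0.6247


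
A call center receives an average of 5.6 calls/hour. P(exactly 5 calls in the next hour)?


Poisson(λ=5.6): P(X=5) = e^(-λ)×λ^k/k!
= e^(-5.6) × 5.6^5 / 5!
≈ 0.003697863716 × 5507.31776 / 120 ≈ 0.169711

P(X=5) ≈ 0.169711 ≈ 16.97%


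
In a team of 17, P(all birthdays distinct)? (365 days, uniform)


P(all different) = Π(365-i)/365 for i=0..16
= (365/365)×(364/365)×...×(349/365)
= 0.684992

P ≈ 0.6850 ≈ 68.50%


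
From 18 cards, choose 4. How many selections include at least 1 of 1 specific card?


Complement: C(18,4) - C(17,4) = 3060 - 2380 = 680

680


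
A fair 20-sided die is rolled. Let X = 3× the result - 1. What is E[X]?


E[die] = (1+20)/2 = 21/2
E[X] = 3×21/2 - 1 = 61/2

E[X] = 61/2


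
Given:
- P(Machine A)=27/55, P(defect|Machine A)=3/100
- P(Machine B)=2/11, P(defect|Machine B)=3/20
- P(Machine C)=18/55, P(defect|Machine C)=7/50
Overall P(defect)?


P(B) = Σ P(B|Aᵢ)×P(Aᵢ)
  3/100×27/55 = 81/5500
  3/20×2/11 = 3/110
  7/50×18/55 = 63/1375
Sum = 483/5500

P(defect) = 483/5500 ≈ 8.78%


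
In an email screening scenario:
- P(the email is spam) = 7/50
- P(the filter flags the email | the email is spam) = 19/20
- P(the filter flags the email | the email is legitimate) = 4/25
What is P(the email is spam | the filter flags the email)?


Using Bayes' theorem:
P(A|B) = P(B|A)·P(A) / P(B)

P(the filter flags the email) = 19/20 × 7/50 + 4/25 × 43/50
= 133/1000 + 86/625 = 1353/5000

P(the email is spam|the filter flags the email) = (133/1000) / (1353/5000) = 665/1353

P(the email is spam|the filter flags the email) = 665/1353 ≈ 49.15%


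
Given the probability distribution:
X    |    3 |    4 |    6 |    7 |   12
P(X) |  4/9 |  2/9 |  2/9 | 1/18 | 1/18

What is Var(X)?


E[X] = 83/18
E[X²] = 473/18
Var(X) = E[X²] - (E[X])² = 473/18 - 6889/324 = 1625/324

Var(X) = 1625/324 ≈ 5.0154


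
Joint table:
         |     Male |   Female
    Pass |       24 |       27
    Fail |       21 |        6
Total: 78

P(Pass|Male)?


P(Pass|Male) = 24/(24+21) = 24/45 = 8/15

P = 8/15 ≈ 53.33%


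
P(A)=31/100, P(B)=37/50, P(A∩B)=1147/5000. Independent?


P(A)×P(B) = 1147/5000
P(A∩B) = 1147/5000
Equal ✓ → Independent

Yes, independent


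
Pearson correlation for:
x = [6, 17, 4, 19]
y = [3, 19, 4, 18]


n=4, Σx=46, Σy=44, Σxy=699, Σx²=702, Σy²=710
r = (4×699 - 46×44)/√((4×702 - 46²)(4×710 - 44²))
= 772/√(692×904) = 772/√625568 ≈ 772/790.9286 ≈ 0.9761

r ≈ 0.9761


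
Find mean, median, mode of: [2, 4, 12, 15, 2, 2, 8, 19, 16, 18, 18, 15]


Sorted: [2, 2, 2, 4, 8, 12, 15, 15, 16, 18, 18, 19]
Mean = 131/12
Median = 27/2
Freq: {2: 3, 4: 1, 12: 1, 15: 2, 8: 1, 19: 1, 16: 1, 18: 2}
Mode: [2]

Mean=131/12, Median=27/2, Mode=2


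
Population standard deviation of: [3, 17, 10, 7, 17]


Mean = 54/5
  (3-54/5)²=1521/25
  (17-54/5)²=961/25
  (10-54/5)²=16/25
  (7-54/5)²=361/25
  (17-54/5)²=961/25
Σ(x-μ)² = 764/5
σ² = (764/5)/5 = 764/25

σ = √(764/25) ≈ 5.5281


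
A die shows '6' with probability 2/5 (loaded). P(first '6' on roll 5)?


Geometric: P(X=5) = (1-p)^(k-1)×p = (3/5)^4×2/5 = 162/3125

P(X=5) = 162/3125 ≈ 5.18%


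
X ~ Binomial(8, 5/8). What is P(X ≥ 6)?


P(X ≥ 6) = Σ P(X=i) for i=6..8
P(X=6) = 984375/4194304
P(X=7) = 234375/2097152
P(X=8) = 390625/16777216
Sum = 6203125/16777216

P(X ≥ 6) = 6203125/16777216 ≈ 36.97%


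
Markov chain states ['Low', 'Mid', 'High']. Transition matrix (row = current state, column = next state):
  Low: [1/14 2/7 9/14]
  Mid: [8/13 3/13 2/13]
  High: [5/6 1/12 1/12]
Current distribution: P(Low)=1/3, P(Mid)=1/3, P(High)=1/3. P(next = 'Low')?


P(next=Low) = Σᵢ P(now=i)×P(i→Low)
= 1/3×1/14 + 1/3×8/13 + 1/3×5/6
= 1/42 + 8/39 + 5/18 = 415/819

P = 415/819 ≈ 0.5067


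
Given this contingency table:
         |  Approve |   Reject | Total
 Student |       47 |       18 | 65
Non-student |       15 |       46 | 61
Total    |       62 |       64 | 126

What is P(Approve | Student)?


P(Approve | Student) = 47/(47+18) = 47/65

P(Approve|Student) = 47/65 ≈ 72.31%


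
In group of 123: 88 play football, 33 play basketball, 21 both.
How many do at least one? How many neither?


|A∪B| = 88+33-21 = 100
Neither = 123-100 = 23

At least one: 100; Neither: 23


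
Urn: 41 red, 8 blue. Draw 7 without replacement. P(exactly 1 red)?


Hypergeometric: C(41,1)×C(8,6)/C(49,7)
= 41×28/85900584 = 41/3067878

P(X=1) = 41/3067878 ≈ 0.00%


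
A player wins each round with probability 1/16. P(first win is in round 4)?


Geometric: P(X=4) = (1-p)^(k-1)×p = (15/16)^3×1/16 = 3375/65536

P(X=4) = 3375/65536 ≈ 5.15%


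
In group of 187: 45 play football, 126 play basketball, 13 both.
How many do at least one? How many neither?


|A∪B| = 45+126-13 = 158
Neither = 187-158 = 29

At least one: 158; Neither: 29


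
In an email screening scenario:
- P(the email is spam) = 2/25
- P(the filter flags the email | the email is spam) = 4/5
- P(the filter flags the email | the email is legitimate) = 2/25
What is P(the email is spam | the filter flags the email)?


Using Bayes' theorem:
P(A|B) = P(B|A)·P(A) / P(B)

P(the filter flags the email) = 4/5 × 2/25 + 2/25 × 23/25
= 8/125 + 46/625 = 86/625

P(the email is spam|the filter flags the email) = (8/125) / (86/625) = 20/43

P(the email is spam|the filter flags the email) = 20/43 ≈ 46.51%


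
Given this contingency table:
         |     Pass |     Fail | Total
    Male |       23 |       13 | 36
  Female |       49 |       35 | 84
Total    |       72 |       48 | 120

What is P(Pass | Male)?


P(Pass | Male) = 23/(23+13) = 23/36

P(Pass|Male) = 23/36 ≈ 63.89%


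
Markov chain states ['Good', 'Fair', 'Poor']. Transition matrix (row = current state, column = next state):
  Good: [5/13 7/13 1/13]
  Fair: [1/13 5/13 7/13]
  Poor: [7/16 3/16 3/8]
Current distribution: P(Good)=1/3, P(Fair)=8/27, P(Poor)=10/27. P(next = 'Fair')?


P(next=Fair) = Σᵢ P(now=i)×P(i→Fair)
= 1/3×7/13 + 8/27×5/13 + 10/27×3/16
= 7/39 + 40/351 + 5/72 = 1019/2808

P = 1019/2808 ≈ 0.3629


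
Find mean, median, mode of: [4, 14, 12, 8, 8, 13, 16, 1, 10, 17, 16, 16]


Sorted: [1, 4, 8, 8, 10, 12, 13, 14, 16, 16, 16, 17]
Mean = 135/12 = 45/4
Median = 25/2
Freq: {4: 1, 14: 1, 12: 1, 8: 2, 13: 1, 16: 3, 1: 1, 10: 1, 17: 1}
Mode: [16]

Mean=45/4, Median=25/2, Mode=16


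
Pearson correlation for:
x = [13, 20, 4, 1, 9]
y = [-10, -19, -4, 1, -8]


n=5, Σx=47, Σy=-40, Σxy=-597, Σx²=667, Σy²=542
r = (5×(-597) - 47×(-40))/√((5×667 - 47²)(5×542 - (-40)²))
= -1105/√(1126×1110) = -1105/√1249860 ≈ -1105/1117.9714 ≈ -0.9884

r ≈ -0.9884


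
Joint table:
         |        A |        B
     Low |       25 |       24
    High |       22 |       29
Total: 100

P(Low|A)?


P(Low|A) = 25/(25+22) = 25/47

P = 25/47 ≈ 53.19%


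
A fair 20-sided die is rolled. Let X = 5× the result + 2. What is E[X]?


E[die] = (1+20)/2 = 21/2
E[X] = 5×21/2 + 2 = 109/2

E[X] = 109/2


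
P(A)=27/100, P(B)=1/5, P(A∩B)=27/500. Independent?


P(A)×P(B) = 27/500
P(A∩B) = 27/500
Equal ✓ → Independent

Yes, independent


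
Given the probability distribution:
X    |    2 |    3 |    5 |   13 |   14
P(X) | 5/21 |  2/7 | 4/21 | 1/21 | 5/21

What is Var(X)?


E[X] = 131/21
E[X²] = 63
Var(X) = E[X²] - (E[X])² = 63 - 17161/441 = 10622/441

Var(X) = 10622/441 ≈ 24.0862


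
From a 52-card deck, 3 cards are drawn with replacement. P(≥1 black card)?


P(not a black card) = 26/52 = 1/2
P(none in 3 draws) = (1/2)^3 = 1/8
P(≥1 black card) = 1 - 1/8 = 7/8

P = 7/8 ≈ 87.50%


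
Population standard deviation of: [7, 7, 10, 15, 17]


Mean = 56/5
  (7-56/5)²=441/25
  (7-56/5)²=441/25
  (10-56/5)²=36/25
  (15-56/5)²=361/25
  (17-56/5)²=841/25
Σ(x-μ)² = 424/5
σ² = (424/5)/5 = 424/25

σ = √(424/25) ≈ 4.1183


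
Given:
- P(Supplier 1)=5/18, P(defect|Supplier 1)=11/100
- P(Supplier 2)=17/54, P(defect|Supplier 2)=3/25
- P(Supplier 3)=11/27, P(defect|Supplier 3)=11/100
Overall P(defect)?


P(B) = Σ P(B|Aᵢ)×P(Aᵢ)
  11/100×5/18 = 11/360
  3/25×17/54 = 17/450
  11/100×11/27 = 121/2700
Sum = 611/5400

P(defect) = 611/5400 ≈ 11.31%


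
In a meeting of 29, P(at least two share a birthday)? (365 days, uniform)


P(all different) = Π(365-i)/365 for i=0..28
= 0.319031
P(match) = 1 - 0.319031 = 0.680969

P ≈ 0.6810 ≈ 68.10%


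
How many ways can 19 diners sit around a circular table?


Circular arrangements of 19 distinct objects: fix one position to break rotational symmetry.
(n-1)! = 18! = 6402373705728000

6402373705728000


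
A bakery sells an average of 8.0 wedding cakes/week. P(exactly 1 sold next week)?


Poisson(λ=8.0): P(X=1) = e^(-λ)×λ^k/k!
= e^(-8.0) × 8.0^1 / 1!
≈ 0.0003354626279 × 8 / 1 ≈ 0.002684

P(X=1) ≈ 0.002684 ≈ 0.27%


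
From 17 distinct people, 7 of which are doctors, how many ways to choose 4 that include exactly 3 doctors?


Choose 3 of the 7 doctors and 1 of the other 10 people:
C(7,3)×C(10,1) = 35×10 = 350

350


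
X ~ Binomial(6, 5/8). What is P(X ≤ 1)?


P(X ≤ 1) = Σ P(X=i) for i=0..1
P(X=0) = 729/262144
P(X=1) = 3645/131072
Sum = 8019/262144

P(X ≤ 1) = 8019/262144 ≈ 3.06%


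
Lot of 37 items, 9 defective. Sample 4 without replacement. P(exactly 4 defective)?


Hypergeometric: C(9,4)×C(28,0)/C(37,4)
= 126×1/66045 = 6/3145

P(X=4) = 6/3145 ≈ 0.19%


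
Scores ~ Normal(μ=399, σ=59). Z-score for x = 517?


z = (x - μ)/σ = (517 - 399)/59 = 2.0

z = 2.0


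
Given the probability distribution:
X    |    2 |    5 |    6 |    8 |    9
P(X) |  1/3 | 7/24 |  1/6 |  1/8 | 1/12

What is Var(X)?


E[X] = 39/8
E[X²] = 235/8
Var(X) = E[X²] - (E[X])² = 235/8 - 1521/64 = 359/64

Var(X) = 359/64 ≈ 5.6094


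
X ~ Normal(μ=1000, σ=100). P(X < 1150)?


z = (1150-1000)/100 = 1.5
P(Z < 1.5) = 0.9332

P(X < 1150) ≈ 0.9332


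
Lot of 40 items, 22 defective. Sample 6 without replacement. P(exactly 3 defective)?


Hypergeometric: C(22,3)×C(18,3)/C(40,6)
= 1540×816/3838380 = 2992/9139

P(X=3) = 2992/9139 ≈ 32.74%


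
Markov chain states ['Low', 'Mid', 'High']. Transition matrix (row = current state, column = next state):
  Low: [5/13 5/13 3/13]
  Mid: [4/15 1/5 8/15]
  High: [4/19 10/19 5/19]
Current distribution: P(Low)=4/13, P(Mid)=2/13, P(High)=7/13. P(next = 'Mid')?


P(next=Mid) = Σᵢ P(now=i)×P(i→Mid)
= 4/13×5/13 + 2/13×1/5 + 7/13×10/19
= 20/169 + 2/65 + 70/247 = 6944/16055

P = 6944/16055 ≈ 0.4325


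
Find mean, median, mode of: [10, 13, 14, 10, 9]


Sorted: [9, 10, 10, 13, 14]
Mean = 56/5
Median = 10
Freq: {10: 2, 13: 1, 14: 1, 9: 1}
Mode: [10]

Mean=56/5, Median=10, Mode=10


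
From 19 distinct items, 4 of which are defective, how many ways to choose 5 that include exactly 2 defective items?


Choose 2 of the 4 defective items and 3 of the other 15 items:
C(4,2)×C(15,3) = 6×455 = 2730

2730


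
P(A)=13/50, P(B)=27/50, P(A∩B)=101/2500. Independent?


P(A)×P(B) = 351/2500
P(A∩B) = 101/2500
Not equal → NOT independent

No, not independent


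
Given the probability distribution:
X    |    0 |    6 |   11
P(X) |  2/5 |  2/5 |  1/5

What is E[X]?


E[X] = Σ x·P(X=x)
= (0)×(2/5) + (6)×(2/5) + (11)×(1/5)
= 23/5

E[X] = 23/5


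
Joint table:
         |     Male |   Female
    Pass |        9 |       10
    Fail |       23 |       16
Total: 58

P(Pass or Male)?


P(Pass∨Male) = P(Pass) + P(Male) - P(Pass∧Male)
= (19 + 32 - 9)/58 = 42/58 = 21/29

P = 21/29 ≈ 72.41%


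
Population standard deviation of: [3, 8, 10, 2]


Mean = 23/4
  (3-23/4)²=121/16
  (8-23/4)²=81/16
  (10-23/4)²=289/16
  (2-23/4)²=225/16
Σ(x-μ)² = 179/4
σ² = (179/4)/4 = 179/16

σ = √(179/16) ≈ 3.3448


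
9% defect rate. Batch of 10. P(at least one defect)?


P(all good) = (91/100)^10 = 38941611811810745401/100000000000000000000
P(≥1 defect) = 61058388188189254599/100000000000000000000

P = 61058388188189254599/100000000000000000000 ≈ 61.06%


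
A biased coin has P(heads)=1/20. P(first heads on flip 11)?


Geometric: P(X=11) = (1-p)^(k-1)×p = (19/20)^10×1/20 = 6131066257801/204800000000000

P(X=11) = 6131066257801/204800000000000 ≈ 2.99%


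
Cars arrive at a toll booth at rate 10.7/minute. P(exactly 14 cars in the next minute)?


Poisson(λ=10.7): P(X=14) = e^(-λ)×λ^k/k!
= e^(-10.7) × 10.7^14 / 14!
≈ 2.254493791e-05 × 2.5785341502e+14 / 87178291200 ≈ 0.066683

P(X=14) ≈ 0.066683 ≈ 6.67%


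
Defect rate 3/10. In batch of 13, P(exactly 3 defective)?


Binomial: P(X=3) = C(13,3)×p^3×(1-p)^10
= 286 × 27/1000 × 282475249/10000000000 = 1090636936389/5000000000000

P(X=3) = 1090636936389/5000000000000 ≈ 21.81%


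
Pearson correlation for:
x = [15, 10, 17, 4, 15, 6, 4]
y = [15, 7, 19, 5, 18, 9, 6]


n=7, Σx=71, Σy=79, Σxy=986, Σx²=907, Σy²=1101
r = (7×986 - 71×79)/√((7×907 - 71²)(7×1101 - 79²))
= 1293/√(1308×1466) = 1293/√1917528 ≈ 1293/1384.7484 ≈ 0.9337

r ≈ 0.9337


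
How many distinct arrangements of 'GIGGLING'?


Letters: 8, freq: {'G': 4, 'I': 2, 'L': 1, 'N': 1}
8!/(4!×2!×1!×1!) = 40320/48 = 840

840


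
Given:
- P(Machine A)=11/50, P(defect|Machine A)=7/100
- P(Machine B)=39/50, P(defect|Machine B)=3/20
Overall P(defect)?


P(B) = Σ P(B|Aᵢ)×P(Aᵢ)
  7/100×11/50 = 77/5000
  3/20×39/50 = 117/1000
Sum = 331/2500

P(defect) = 331/2500 ≈ 13.24%


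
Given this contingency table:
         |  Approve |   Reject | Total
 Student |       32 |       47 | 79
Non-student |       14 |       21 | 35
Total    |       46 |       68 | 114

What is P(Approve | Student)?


P(Approve | Student) = 32/(32+47) = 32/79

P(Approve|Student) = 32/79 ≈ 40.51%


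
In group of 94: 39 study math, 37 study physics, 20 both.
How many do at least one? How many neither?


|A∪B| = 39+37-20 = 56
Neither = 94-56 = 38

At least one: 56; Neither: 38


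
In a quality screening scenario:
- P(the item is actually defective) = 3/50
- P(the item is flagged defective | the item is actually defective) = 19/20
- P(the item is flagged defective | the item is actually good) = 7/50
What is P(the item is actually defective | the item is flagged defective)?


Using Bayes' theorem:
P(A|B) = P(B|A)·P(A) / P(B)

P(the item is flagged defective) = 19/20 × 3/50 + 7/50 × 47/50
= 57/1000 + 329/2500 = 943/5000

P(the item is actually defective|the item is flagged defective) = (57/1000) / (943/5000) = 285/943

P(the item is actually defective|the item is flagged defective) = 285/943 ≈ 30.22%
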